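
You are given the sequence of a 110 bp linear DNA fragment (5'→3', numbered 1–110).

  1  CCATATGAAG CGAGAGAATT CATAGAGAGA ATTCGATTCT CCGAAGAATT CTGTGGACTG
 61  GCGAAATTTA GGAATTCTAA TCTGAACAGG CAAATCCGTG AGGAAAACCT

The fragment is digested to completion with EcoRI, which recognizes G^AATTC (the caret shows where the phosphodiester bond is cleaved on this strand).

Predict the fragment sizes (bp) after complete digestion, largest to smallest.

38, 26, 17, 16, 13 bp

EcoRI sites (GAATTC) start at positions 16, 29, 46, 72.
EcoRI cuts after the first base of each site, so after positions 16, 29, 46, 72.
Linear molecule, 4 cuts → 5 fragments:
  1–16 → 16 bp
  17–29 → 13 bp
  30–46 → 17 bp
  47–72 → 26 bp
  73–110 → 38 bp
Sorted largest to smallest: 38, 26, 17, 16, 13 bp.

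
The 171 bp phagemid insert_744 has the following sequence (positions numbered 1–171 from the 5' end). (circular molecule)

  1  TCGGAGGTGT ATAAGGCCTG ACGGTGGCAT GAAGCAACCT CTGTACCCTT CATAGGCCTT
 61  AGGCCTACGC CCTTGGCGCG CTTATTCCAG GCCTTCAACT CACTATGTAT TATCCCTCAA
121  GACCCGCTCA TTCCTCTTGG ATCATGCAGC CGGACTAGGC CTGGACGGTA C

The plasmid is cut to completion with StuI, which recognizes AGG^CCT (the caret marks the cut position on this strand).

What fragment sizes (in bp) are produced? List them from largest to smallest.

StuI sites (AGGCCT) start at positions 14, 54, 61, 89, 157.
StuI cuts after base 3 of each site, so after positions 16, 56, 63, 91, 159.
Circular molecule, 5 cuts → 5 fragments:
  17–56 → 40 bp
  57–63 → 7 bp
  64–91 → 28 bp
  92–159 → 68 bp
  160–171 then 1–16 → 12 + 16 = 28 bp
Sorted largest to smallest: 68, 40, 28, 28, 7 bp.

68, 40, 28, 28, 7 bp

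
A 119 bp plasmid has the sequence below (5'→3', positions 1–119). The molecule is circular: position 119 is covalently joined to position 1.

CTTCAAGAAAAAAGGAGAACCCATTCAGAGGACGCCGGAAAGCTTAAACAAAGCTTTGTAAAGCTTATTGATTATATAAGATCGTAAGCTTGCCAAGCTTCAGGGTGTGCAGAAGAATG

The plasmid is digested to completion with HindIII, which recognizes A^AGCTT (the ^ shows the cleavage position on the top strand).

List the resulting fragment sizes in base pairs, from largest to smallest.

HindIII sites (AAGCTT) start at positions 40, 51, 61, 86, 95.
HindIII cuts after the first base of each site, so after positions 40, 51, 61, 86, 95.
Circular molecule, 5 cuts → 5 fragments:
  41–51 → 11 bp
  52–61 → 10 bp
  62–86 → 25 bp
  87–95 → 9 bp
  96–119 then 1–40 → 24 + 40 = 64 bp
Sorted largest to smallest: 64, 25, 11, 10, 9 bp.

64, 25, 11, 10, 9 bp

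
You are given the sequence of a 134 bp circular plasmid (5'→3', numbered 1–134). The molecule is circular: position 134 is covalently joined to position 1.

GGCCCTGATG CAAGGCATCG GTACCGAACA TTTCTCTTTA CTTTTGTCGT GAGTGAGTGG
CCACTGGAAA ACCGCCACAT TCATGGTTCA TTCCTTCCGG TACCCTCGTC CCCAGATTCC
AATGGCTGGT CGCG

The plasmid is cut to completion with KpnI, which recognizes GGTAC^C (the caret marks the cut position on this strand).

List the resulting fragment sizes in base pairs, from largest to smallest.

79, 55 bp

KpnI sites (GGTACC) start at positions 20, 99.
KpnI cuts after base 5 of each site (before the last base), so after positions 24, 103.
Circular molecule, 2 cuts → 2 fragments:
  25–103 → 79 bp
  104–134 then 1–24 → 31 + 24 = 55 bp
Sorted largest to smallest: 79, 55 bp.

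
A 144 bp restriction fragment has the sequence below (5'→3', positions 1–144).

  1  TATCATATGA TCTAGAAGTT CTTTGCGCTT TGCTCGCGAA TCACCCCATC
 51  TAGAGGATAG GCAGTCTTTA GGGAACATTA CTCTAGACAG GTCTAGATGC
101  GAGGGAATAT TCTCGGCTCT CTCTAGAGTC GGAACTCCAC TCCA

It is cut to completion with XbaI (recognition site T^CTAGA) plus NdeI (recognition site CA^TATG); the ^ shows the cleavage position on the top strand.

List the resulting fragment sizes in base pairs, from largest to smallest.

38, 33, 30, 22, 10, 6, 5 bp

XbaI sites (TCTAGA) start at positions 11, 49, 82, 92, 122.
XbaI cuts after the first base of each site, so after positions 11, 49, 82, 92, 122.
The NdeI site (CATATG) starts at position 4.
NdeI cuts after base 2 of each site, so after position 5.
Combined cut positions: 5, 11, 49, 82, 92, 122.
Linear molecule, 6 cuts → 7 fragments:
  1–5 → 5 bp
  6–11 → 6 bp
  12–49 → 38 bp
  50–82 → 33 bp
  83–92 → 10 bp
  93–122 → 30 bp
  123–144 → 22 bp
Sorted largest to smallest: 38, 33, 30, 22, 10, 6, 5 bp.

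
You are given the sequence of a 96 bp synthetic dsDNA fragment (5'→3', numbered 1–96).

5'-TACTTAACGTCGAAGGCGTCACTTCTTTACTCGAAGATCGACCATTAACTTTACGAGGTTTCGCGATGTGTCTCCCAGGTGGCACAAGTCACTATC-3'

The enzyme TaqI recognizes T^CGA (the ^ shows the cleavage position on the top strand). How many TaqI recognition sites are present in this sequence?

3

TCGA occurs starting at positions 10, 31, 38.
TaqI cuts at 3 sites.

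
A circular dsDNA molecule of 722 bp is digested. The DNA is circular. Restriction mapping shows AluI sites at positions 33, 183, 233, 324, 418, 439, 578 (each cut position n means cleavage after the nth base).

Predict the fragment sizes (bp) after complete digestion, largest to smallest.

177, 150, 139, 94, 91, 50, 21 bp

Circular molecule, 7 cuts → 7 fragments:
  183 − 33 = 150 bp
  233 − 183 = 50 bp
  324 − 233 = 91 bp
  418 − 324 = 94 bp
  439 − 418 = 21 bp
  578 − 439 = 139 bp
  wrap: 722 − 578 + 33 = 177 bp
Sorted largest to smallest: 177, 150, 139, 94, 91, 50, 21 bp.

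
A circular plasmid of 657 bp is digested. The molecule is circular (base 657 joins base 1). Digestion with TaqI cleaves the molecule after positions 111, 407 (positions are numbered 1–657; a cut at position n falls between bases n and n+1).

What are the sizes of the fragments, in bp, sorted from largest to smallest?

Circular molecule, 2 cuts → 2 fragments:
  407 − 111 = 296 bp
  wrap: 657 − 407 + 111 = 361 bp
Sorted largest to smallest: 361, 296 bp.

361, 296 bp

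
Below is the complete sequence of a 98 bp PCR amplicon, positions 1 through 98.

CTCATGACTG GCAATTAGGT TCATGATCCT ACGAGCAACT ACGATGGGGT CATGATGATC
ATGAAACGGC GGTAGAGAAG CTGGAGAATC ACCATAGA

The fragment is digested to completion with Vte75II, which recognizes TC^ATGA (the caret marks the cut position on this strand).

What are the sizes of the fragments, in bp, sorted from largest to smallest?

38, 29, 19, 9, 3 bp

Vte75II sites (TCATGA) start at positions 2, 21, 50, 59.
Vte75II cuts after base 2 of each site, so after positions 3, 22, 51, 60.
Linear molecule, 4 cuts → 5 fragments:
  1–3 → 3 bp
  4–22 → 19 bp
  23–51 → 29 bp
  52–60 → 9 bp
  61–98 → 38 bp
Sorted largest to smallest: 38, 29, 19, 9, 3 bp.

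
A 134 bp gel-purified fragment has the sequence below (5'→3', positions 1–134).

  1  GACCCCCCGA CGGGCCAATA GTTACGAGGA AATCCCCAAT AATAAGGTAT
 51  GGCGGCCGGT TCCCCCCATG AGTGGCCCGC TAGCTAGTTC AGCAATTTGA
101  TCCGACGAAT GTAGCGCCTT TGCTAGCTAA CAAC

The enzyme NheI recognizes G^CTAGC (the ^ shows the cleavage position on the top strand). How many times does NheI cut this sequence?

2

GCTAGC occurs starting at positions 79, 122.
NheI cuts at 2 sites.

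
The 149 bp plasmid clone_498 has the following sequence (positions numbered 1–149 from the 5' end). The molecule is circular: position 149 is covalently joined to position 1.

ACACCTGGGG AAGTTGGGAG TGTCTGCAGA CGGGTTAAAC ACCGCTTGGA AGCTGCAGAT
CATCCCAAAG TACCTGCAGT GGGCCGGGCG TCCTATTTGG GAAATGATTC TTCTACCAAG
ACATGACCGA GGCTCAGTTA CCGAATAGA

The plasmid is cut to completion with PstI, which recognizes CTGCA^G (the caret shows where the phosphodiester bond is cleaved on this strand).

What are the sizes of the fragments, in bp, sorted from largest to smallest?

99, 29, 21 bp

PstI sites (CTGCAG) start at positions 24, 53, 74.
PstI cuts after base 5 of each site (before the last base), so after positions 28, 57, 78.
Circular molecule, 3 cuts → 3 fragments:
  29–57 → 29 bp
  58–78 → 21 bp
  79–149 then 1–28 → 71 + 28 = 99 bp
Sorted largest to smallest: 99, 29, 21 bp.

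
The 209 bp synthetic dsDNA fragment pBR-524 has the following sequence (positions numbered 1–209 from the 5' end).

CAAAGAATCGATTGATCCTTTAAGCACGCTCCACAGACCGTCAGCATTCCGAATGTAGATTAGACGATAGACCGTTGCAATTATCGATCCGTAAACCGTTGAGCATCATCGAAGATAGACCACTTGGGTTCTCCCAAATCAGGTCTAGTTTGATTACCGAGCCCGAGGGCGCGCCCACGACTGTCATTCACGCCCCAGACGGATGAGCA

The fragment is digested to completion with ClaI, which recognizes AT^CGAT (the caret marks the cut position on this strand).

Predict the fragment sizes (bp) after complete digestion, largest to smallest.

125, 76, 8 bp

ClaI sites (ATCGAT) start at positions 7, 83.
ClaI cuts after base 2 of each site, so after positions 8, 84.
Linear molecule, 2 cuts → 3 fragments:
  1–8 → 8 bp
  9–84 → 76 bp
  85–209 → 125 bp
Sorted largest to smallest: 125, 76, 8 bp.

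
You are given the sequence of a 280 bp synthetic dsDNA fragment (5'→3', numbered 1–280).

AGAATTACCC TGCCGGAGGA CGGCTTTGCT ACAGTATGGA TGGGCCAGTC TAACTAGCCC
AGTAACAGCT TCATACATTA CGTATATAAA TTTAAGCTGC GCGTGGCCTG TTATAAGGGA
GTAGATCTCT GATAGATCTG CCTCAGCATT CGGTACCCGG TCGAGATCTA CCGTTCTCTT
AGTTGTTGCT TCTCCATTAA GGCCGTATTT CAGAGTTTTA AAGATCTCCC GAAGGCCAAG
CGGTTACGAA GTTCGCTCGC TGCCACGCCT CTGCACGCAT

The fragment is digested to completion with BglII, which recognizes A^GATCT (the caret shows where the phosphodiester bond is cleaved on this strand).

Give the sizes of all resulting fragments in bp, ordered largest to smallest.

123, 58, 58, 30, 11 bp

BglII sites (AGATCT) start at positions 123, 134, 164, 222.
BglII cuts after the first base of each site, so after positions 123, 134, 164, 222.
Linear molecule, 4 cuts → 5 fragments:
  1–123 → 123 bp
  124–134 → 11 bp
  135–164 → 30 bp
  165–222 → 58 bp
  223–280 → 58 bp
Sorted largest to smallest: 123, 58, 58, 30, 11 bp.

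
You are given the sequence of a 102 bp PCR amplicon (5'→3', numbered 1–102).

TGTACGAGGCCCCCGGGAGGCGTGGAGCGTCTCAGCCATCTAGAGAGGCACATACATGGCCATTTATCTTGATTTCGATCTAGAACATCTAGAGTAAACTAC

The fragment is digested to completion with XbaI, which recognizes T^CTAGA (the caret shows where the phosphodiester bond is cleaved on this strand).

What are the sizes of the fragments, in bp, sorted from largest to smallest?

40, 39, 14, 9 bp

XbaI sites (TCTAGA) start at positions 39, 79, 88.
XbaI cuts after the first base of each site, so after positions 39, 79, 88.
Linear molecule, 3 cuts → 4 fragments:
  1–39 → 39 bp
  40–79 → 40 bp
  80–88 → 9 bp
  89–102 → 14 bp
Sorted largest to smallest: 40, 39, 14, 9 bp.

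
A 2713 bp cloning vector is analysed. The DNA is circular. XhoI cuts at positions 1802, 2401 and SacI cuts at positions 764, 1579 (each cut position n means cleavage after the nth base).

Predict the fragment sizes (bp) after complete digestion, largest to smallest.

Combined cut positions (sorted): 764, 1579, 1802, 2401.
Circular molecule, 4 cuts → 4 fragments:
  1579 − 764 = 815 bp
  1802 − 1579 = 223 bp
  2401 − 1802 = 599 bp
  wrap: 2713 − 2401 + 764 = 1076 bp
Sorted largest to smallest: 1076, 815, 599, 223 bp.

1076, 815, 599, 223 bp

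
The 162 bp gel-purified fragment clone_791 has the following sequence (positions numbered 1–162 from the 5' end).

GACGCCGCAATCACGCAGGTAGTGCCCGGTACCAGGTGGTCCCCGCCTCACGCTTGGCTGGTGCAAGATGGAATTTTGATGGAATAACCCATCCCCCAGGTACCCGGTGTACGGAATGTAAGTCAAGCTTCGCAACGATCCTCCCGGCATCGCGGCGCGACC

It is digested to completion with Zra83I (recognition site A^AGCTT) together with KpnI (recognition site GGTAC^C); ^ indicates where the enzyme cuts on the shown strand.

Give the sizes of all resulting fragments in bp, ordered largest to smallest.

The Zra83I site (AAGCTT) starts at position 125.
Zra83I cuts after the first base of each site, so after position 125.
KpnI sites (GGTACC) start at positions 28, 99.
KpnI cuts after base 5 of each site (before the last base), so after positions 32, 103.
Combined cut positions: 32, 103, 125.
Linear molecule, 3 cuts → 4 fragments:
  1–32 → 32 bp
  33–103 → 71 bp
  104–125 → 22 bp
  126–162 → 37 bp
Sorted largest to smallest: 71, 37, 32, 22 bp.

71, 37, 32, 22 bp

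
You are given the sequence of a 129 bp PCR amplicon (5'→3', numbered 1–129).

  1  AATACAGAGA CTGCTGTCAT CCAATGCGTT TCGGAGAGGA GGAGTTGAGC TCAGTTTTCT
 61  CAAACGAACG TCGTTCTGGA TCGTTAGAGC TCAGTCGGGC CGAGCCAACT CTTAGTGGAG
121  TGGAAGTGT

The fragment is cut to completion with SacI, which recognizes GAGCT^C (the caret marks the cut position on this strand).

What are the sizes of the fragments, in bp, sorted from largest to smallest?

SacI sites (GAGCTC) start at positions 47, 87.
SacI cuts after base 5 of each site (before the last base), so after positions 51, 91.
Linear molecule, 2 cuts → 3 fragments:
  1–51 → 51 bp
  52–91 → 40 bp
  92–129 → 38 bp
Sorted largest to smallest: 51, 40, 38 bp.

51, 40, 38 bp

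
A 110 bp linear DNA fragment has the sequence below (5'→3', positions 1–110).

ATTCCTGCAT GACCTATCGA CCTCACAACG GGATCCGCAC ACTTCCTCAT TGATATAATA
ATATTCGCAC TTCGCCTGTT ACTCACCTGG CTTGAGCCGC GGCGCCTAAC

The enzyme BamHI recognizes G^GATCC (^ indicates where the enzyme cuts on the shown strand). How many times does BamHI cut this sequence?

GGATCC occurs starting at position 31.
BamHI cuts at 1 site.

1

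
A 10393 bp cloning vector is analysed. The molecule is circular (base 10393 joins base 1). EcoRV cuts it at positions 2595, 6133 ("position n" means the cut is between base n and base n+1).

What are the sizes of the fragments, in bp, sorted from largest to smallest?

Circular molecule, 2 cuts → 2 fragments:
  6133 − 2595 = 3538 bp
  wrap: 10393 − 6133 + 2595 = 6855 bp
Sorted largest to smallest: 6855, 3538 bp.

6855, 3538 bp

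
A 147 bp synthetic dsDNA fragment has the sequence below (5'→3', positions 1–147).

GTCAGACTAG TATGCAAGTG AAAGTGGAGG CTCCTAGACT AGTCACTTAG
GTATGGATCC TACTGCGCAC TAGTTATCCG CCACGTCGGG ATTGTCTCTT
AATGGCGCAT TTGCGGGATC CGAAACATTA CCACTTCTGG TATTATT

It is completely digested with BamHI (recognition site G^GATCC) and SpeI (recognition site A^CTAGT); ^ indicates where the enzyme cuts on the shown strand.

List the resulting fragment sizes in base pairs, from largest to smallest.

BamHI sites (GGATCC) start at positions 55, 116.
BamHI cuts after the first base of each site, so after positions 55, 116.
SpeI sites (ACTAGT) start at positions 6, 38, 69.
SpeI cuts after the first base of each site, so after positions 6, 38, 69.
Combined cut positions: 6, 38, 55, 69, 116.
Linear molecule, 5 cuts → 6 fragments:
  1–6 → 6 bp
  7–38 → 32 bp
  39–55 → 17 bp
  56–69 → 14 bp
  70–116 → 47 bp
  117–147 → 31 bp
Sorted largest to smallest: 47, 32, 31, 17, 14, 6 bp.

47, 32, 31, 17, 14, 6 bp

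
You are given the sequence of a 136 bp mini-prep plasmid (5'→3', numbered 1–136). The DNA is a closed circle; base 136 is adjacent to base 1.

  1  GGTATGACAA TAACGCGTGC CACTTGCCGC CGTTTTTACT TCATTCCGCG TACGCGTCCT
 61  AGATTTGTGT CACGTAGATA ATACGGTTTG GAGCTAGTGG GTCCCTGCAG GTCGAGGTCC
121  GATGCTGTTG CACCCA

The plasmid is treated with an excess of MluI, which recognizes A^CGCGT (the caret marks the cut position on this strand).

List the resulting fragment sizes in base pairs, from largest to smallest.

97, 39 bp

MluI sites (ACGCGT) start at positions 13, 52.
MluI cuts after the first base of each site, so after positions 13, 52.
Circular molecule, 2 cuts → 2 fragments:
  14–52 → 39 bp
  53–136 then 1–13 → 84 + 13 = 97 bp
Sorted largest to smallest: 97, 39 bp.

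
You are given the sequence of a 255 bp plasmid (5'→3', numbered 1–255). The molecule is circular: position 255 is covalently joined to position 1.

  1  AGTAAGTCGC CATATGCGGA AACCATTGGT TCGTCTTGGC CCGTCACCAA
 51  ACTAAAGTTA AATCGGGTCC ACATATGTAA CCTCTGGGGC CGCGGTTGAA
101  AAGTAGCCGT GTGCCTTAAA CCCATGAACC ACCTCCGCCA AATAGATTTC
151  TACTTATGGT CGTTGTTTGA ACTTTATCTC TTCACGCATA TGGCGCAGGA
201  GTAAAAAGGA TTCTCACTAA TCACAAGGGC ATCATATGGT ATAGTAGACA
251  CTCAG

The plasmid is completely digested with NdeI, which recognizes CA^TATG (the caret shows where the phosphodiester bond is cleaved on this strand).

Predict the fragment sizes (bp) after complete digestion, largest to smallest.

115, 61, 46, 33 bp

NdeI sites (CATATG) start at positions 11, 72, 187, 233.
NdeI cuts after base 2 of each site, so after positions 12, 73, 188, 234.
Circular molecule, 4 cuts → 4 fragments:
  13–73 → 61 bp
  74–188 → 115 bp
  189–234 → 46 bp
  235–255 then 1–12 → 21 + 12 = 33 bp
Sorted largest to smallest: 115, 61, 46, 33 bp.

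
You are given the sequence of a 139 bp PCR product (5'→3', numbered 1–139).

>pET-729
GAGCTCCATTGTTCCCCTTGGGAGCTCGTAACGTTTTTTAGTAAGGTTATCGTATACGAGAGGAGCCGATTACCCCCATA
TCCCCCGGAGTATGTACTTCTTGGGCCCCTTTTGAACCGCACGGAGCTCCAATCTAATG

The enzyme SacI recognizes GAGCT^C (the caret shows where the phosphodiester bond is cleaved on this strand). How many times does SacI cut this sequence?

GAGCTC occurs starting at positions 1, 22, 124.
SacI cuts at 3 sites.

3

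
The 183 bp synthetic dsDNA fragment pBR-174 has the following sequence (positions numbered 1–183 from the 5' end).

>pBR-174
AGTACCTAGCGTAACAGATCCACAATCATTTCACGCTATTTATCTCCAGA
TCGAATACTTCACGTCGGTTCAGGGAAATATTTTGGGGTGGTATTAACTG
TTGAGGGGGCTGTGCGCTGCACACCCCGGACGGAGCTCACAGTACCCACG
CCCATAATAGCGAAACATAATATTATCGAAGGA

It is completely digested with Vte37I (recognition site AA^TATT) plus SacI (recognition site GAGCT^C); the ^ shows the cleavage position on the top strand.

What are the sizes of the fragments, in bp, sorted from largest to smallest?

Vte37I sites (AATATT) start at positions 77, 169.
Vte37I cuts after base 2 of each site, so after positions 78, 170.
The SacI site (GAGCTC) starts at position 133.
SacI cuts after base 5 of each site (before the last base), so after position 137.
Combined cut positions: 78, 137, 170.
Linear molecule, 3 cuts → 4 fragments:
  1–78 → 78 bp
  79–137 → 59 bp
  138–170 → 33 bp
  171–183 → 13 bp
Sorted largest to smallest: 78, 59, 33, 13 bp.

78, 59, 33, 13 bp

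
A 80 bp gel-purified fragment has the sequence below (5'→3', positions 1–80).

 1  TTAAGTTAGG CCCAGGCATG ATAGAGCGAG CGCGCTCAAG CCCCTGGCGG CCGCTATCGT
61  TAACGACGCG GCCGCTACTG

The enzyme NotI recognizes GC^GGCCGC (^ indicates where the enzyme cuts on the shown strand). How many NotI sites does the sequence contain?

GCGGCCGC occurs starting at positions 47, 68.
NotI cuts at 2 sites.

2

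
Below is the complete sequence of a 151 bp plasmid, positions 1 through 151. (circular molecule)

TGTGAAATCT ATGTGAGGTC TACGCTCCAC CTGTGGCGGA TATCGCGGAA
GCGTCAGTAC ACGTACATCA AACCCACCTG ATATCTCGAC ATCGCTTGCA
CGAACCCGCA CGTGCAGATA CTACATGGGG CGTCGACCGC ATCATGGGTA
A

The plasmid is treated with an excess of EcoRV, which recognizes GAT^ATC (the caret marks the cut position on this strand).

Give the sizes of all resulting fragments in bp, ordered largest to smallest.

110, 41 bp

EcoRV sites (GATATC) start at positions 39, 80.
EcoRV cuts after base 3 of each site, so after positions 41, 82.
Circular molecule, 2 cuts → 2 fragments:
  42–82 → 41 bp
  83–151 then 1–41 → 69 + 41 = 110 bp
Sorted largest to smallest: 110, 41 bp.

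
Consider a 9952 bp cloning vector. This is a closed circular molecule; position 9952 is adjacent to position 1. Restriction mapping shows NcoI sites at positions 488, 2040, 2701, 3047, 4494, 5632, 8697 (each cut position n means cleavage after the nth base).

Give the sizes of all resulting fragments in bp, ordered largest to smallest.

Circular molecule, 7 cuts → 7 fragments:
  2040 − 488 = 1552 bp
  2701 − 2040 = 661 bp
  3047 − 2701 = 346 bp
  4494 − 3047 = 1447 bp
  5632 − 4494 = 1138 bp
  8697 − 5632 = 3065 bp
  wrap: 9952 − 8697 + 488 = 1743 bp
Sorted largest to smallest: 3065, 1743, 1552, 1447, 1138, 661, 346 bp.

3065, 1743, 1552, 1447, 1138, 661, 346 bp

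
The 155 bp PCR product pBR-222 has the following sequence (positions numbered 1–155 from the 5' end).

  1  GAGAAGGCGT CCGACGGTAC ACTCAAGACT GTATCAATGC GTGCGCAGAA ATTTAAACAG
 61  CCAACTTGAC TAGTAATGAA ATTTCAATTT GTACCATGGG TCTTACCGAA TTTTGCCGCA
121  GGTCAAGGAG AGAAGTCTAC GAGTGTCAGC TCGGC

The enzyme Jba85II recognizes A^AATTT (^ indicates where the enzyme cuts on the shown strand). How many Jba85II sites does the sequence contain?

AAATTT occurs starting at positions 49, 79.
Jba85II cuts at 2 sites.

2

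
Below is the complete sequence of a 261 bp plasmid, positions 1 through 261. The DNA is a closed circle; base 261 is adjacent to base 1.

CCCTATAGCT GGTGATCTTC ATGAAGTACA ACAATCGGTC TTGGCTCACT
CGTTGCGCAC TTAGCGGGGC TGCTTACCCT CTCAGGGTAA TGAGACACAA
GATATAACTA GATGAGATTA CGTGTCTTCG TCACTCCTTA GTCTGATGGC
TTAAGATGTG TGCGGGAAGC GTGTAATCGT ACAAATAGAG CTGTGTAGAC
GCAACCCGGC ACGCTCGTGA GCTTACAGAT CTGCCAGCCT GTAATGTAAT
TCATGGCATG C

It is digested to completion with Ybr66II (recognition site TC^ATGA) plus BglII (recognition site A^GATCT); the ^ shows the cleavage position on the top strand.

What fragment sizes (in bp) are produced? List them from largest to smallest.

The Ybr66II site (TCATGA) starts at position 19.
Ybr66II cuts after base 2 of each site, so after position 20.
The BglII site (AGATCT) starts at position 227.
BglII cuts after the first base of each site, so after position 227.
Combined cut positions: 20, 227.
Circular molecule, 2 cuts → 2 fragments:
  21–227 → 207 bp
  228–261 then 1–20 → 34 + 20 = 54 bp
Sorted largest to smallest: 207, 54 bp.

207, 54 bp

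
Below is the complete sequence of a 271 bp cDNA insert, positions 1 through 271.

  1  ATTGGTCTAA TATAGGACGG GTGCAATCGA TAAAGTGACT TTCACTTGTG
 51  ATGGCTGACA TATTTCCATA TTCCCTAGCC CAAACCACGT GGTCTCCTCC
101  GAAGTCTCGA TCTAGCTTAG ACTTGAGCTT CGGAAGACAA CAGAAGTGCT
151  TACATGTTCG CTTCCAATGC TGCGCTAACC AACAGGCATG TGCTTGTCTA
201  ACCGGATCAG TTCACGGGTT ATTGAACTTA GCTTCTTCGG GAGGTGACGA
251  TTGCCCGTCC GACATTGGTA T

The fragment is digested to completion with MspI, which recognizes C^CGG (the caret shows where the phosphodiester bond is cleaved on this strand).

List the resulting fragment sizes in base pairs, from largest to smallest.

The MspI site (CCGG) starts at position 202.
MspI cuts after the first base of each site, so after position 202.
Linear molecule, 1 cut → 2 fragments:
  1–202 → 202 bp
  203–271 → 69 bp
Sorted largest to smallest: 202, 69 bp.

202, 69 bp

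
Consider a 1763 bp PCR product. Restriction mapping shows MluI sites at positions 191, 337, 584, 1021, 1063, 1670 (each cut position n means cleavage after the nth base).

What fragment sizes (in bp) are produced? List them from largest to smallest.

Linear molecule, 6 cuts → 7 fragments:
  191 − 0 = 191 bp
  337 − 191 = 146 bp
  584 − 337 = 247 bp
  1021 − 584 = 437 bp
  1063 − 1021 = 42 bp
  1670 − 1063 = 607 bp
  1763 − 1670 = 93 bp
Sorted largest to smallest: 607, 437, 247, 191, 146, 93, 42 bp.

607, 437, 247, 191, 146, 93, 42 bp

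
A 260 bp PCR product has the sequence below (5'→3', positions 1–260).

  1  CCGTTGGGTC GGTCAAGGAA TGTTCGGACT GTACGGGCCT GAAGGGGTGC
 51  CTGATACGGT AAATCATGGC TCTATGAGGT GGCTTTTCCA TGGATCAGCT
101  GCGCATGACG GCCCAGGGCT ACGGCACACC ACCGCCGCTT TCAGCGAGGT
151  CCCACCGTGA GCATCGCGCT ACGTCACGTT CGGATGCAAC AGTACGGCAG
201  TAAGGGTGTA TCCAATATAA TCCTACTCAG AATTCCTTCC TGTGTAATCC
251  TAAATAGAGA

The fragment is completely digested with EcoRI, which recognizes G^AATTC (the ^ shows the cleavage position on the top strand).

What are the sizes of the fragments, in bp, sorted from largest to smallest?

230, 30 bp

The EcoRI site (GAATTC) starts at position 230.
EcoRI cuts after the first base of each site, so after position 230.
Linear molecule, 1 cut → 2 fragments:
  1–230 → 230 bp
  231–260 → 30 bp
Sorted largest to smallest: 230, 30 bp.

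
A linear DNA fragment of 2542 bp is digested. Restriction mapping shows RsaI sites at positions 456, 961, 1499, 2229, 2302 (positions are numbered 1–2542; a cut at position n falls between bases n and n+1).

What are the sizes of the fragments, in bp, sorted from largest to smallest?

730, 538, 505, 456, 240, 73 bp

Linear molecule, 5 cuts → 6 fragments:
  456 − 0 = 456 bp
  961 − 456 = 505 bp
  1499 − 961 = 538 bp
  2229 − 1499 = 730 bp
  2302 − 2229 = 73 bp
  2542 − 2302 = 240 bp
Sorted largest to smallest: 730, 538, 505, 456, 240, 73 bp.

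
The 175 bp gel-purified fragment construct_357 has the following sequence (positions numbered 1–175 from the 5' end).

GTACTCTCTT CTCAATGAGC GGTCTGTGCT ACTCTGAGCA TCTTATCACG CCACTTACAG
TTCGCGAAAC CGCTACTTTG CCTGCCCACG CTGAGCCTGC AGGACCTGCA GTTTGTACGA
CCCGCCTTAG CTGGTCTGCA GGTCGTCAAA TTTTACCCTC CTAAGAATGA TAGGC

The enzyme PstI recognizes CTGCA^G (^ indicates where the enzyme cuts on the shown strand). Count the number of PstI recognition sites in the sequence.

CTGCAG occurs starting at positions 97, 106, 136.
PstI cuts at 3 sites.

3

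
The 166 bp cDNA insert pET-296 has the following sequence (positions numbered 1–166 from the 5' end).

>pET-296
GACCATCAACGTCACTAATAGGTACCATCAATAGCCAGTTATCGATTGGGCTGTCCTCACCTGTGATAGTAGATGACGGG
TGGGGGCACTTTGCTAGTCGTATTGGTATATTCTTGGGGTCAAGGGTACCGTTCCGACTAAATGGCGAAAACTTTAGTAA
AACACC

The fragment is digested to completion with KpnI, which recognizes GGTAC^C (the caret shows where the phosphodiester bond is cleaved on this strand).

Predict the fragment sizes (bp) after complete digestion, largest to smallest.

104, 37, 25 bp

KpnI sites (GGTACC) start at positions 21, 125.
KpnI cuts after base 5 of each site (before the last base), so after positions 25, 129.
Linear molecule, 2 cuts → 3 fragments:
  1–25 → 25 bp
  26–129 → 104 bp
  130–166 → 37 bp
Sorted largest to smallest: 104, 37, 25 bp.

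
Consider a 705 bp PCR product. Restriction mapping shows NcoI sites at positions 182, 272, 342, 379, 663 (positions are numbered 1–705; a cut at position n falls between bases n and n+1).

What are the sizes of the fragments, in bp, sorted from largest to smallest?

284, 182, 90, 70, 42, 37 bp

Linear molecule, 5 cuts → 6 fragments:
  182 − 0 = 182 bp
  272 − 182 = 90 bp
  342 − 272 = 70 bp
  379 − 342 = 37 bp
  663 − 379 = 284 bp
  705 − 663 = 42 bp
Sorted largest to smallest: 284, 182, 90, 70, 42, 37 bp.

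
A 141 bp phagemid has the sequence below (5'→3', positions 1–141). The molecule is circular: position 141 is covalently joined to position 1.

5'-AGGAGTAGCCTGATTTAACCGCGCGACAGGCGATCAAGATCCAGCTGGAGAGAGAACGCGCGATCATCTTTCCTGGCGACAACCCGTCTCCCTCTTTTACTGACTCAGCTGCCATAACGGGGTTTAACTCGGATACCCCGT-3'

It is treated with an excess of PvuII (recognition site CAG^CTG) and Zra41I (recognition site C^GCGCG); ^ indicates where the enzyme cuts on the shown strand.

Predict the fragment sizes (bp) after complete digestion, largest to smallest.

PvuII sites (CAGCTG) start at positions 42, 106.
PvuII cuts after base 3 of each site, so after positions 44, 108.
Zra41I sites (CGCGCG) start at positions 20, 57.
Zra41I cuts after the first base of each site, so after positions 20, 57.
Combined cut positions: 20, 44, 57, 108.
Circular molecule, 4 cuts → 4 fragments:
  21–44 → 24 bp
  45–57 → 13 bp
  58–108 → 51 bp
  109–141 then 1–20 → 33 + 20 = 53 bp
Sorted largest to smallest: 53, 51, 24, 13 bp.

53, 51, 24, 13 bp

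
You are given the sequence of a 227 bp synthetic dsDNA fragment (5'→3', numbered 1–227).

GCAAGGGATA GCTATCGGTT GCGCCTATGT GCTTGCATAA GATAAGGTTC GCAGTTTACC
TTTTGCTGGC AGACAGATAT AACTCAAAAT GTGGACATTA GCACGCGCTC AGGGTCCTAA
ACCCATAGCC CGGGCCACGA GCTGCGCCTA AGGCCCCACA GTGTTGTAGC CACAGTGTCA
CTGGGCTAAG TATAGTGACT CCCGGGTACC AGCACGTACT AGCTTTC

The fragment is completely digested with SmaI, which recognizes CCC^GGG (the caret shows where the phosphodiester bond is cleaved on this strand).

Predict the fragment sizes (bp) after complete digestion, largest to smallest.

SmaI sites (CCCGGG) start at positions 129, 201.
SmaI cuts after base 3 of each site, so after positions 131, 203.
Linear molecule, 2 cuts → 3 fragments:
  1–131 → 131 bp
  132–203 → 72 bp
  204–227 → 24 bp
Sorted largest to smallest: 131, 72, 24 bp.

131, 72, 24 bp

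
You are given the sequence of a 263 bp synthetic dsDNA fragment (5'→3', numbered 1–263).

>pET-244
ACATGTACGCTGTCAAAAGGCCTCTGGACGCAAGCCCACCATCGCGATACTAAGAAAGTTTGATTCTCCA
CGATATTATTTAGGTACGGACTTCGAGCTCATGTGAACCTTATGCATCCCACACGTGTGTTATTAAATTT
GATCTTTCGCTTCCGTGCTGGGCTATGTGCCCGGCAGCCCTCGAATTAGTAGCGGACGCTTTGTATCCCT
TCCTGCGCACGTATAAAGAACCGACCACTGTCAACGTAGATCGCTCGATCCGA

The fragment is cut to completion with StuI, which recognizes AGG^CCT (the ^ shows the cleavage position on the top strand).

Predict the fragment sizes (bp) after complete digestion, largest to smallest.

The StuI site (AGGCCT) starts at position 18.
StuI cuts after base 3 of each site, so after position 20.
Linear molecule, 1 cut → 2 fragments:
  1–20 → 20 bp
  21–263 → 243 bp
Sorted largest to smallest: 243, 20 bp.

243, 20 bp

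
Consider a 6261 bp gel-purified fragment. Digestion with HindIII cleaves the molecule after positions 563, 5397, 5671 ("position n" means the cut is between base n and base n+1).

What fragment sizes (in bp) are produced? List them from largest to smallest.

4834, 590, 563, 274 bp

Linear molecule, 3 cuts → 4 fragments:
  563 − 0 = 563 bp
  5397 − 563 = 4834 bp
  5671 − 5397 = 274 bp
  6261 − 5671 = 590 bp
Sorted largest to smallest: 4834, 590, 563, 274 bp.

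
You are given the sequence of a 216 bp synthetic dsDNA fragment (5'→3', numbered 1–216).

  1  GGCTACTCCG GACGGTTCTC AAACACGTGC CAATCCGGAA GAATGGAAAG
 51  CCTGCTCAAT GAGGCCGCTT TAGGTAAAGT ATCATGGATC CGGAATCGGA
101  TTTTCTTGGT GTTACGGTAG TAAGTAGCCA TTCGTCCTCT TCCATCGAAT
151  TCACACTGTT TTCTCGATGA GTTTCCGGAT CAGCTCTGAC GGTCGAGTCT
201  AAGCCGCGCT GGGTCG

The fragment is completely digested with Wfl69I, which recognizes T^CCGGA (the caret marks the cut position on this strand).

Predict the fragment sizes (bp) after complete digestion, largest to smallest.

Wfl69I sites (TCCGGA) start at positions 7, 34, 89, 174.
Wfl69I cuts after the first base of each site, so after positions 7, 34, 89, 174.
Linear molecule, 4 cuts → 5 fragments:
  1–7 → 7 bp
  8–34 → 27 bp
  35–89 → 55 bp
  90–174 → 85 bp
  175–216 → 42 bp
Sorted largest to smallest: 85, 55, 42, 27, 7 bp.

85, 55, 42, 27, 7 bp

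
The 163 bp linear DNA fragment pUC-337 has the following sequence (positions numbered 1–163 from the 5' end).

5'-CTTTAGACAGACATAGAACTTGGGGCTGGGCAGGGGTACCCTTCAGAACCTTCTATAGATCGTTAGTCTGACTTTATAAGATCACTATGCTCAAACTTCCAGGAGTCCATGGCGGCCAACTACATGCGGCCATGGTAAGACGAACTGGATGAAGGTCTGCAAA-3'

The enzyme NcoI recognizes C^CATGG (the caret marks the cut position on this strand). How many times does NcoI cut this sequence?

2

CCATGG occurs starting at positions 107, 130.
NcoI cuts at 2 sites.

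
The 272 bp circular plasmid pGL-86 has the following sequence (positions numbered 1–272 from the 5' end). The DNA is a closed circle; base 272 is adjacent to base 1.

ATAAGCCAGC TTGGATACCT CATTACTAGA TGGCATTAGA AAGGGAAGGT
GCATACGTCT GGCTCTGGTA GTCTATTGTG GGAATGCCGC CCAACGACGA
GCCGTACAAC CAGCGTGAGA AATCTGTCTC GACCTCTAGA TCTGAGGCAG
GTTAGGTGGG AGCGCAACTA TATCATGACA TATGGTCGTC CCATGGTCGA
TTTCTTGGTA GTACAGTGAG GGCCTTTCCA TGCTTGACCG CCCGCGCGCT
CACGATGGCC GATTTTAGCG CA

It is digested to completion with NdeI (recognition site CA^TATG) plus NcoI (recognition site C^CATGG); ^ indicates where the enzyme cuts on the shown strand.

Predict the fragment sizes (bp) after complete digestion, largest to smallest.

261, 11 bp

The NdeI site (CATATG) starts at position 179.
NdeI cuts after base 2 of each site, so after position 180.
The NcoI site (CCATGG) starts at position 191.
NcoI cuts after the first base of each site, so after position 191.
Combined cut positions: 180, 191.
Circular molecule, 2 cuts → 2 fragments:
  181–191 → 11 bp
  192–272 then 1–180 → 81 + 180 = 261 bp
Sorted largest to smallest: 261, 11 bp.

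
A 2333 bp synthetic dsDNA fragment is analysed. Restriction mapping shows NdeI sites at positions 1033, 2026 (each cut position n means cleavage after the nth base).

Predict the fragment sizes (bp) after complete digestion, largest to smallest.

1033, 993, 307 bp

Linear molecule, 2 cuts → 3 fragments:
  1033 − 0 = 1033 bp
  2026 − 1033 = 993 bp
  2333 − 2026 = 307 bp
Sorted largest to smallest: 1033, 993, 307 bp.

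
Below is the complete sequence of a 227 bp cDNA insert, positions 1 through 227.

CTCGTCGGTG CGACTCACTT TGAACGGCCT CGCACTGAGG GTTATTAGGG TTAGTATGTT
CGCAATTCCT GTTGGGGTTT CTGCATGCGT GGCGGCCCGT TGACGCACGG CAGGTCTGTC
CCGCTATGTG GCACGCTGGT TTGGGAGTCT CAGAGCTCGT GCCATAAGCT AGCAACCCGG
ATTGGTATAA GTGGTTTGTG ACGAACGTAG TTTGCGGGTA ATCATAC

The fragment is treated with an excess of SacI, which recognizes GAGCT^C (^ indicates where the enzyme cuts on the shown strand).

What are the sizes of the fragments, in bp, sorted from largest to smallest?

157, 70 bp

The SacI site (GAGCTC) starts at position 153.
SacI cuts after base 5 of each site (before the last base), so after position 157.
Linear molecule, 1 cut → 2 fragments:
  1–157 → 157 bp
  158–227 → 70 bp
Sorted largest to smallest: 157, 70 bp.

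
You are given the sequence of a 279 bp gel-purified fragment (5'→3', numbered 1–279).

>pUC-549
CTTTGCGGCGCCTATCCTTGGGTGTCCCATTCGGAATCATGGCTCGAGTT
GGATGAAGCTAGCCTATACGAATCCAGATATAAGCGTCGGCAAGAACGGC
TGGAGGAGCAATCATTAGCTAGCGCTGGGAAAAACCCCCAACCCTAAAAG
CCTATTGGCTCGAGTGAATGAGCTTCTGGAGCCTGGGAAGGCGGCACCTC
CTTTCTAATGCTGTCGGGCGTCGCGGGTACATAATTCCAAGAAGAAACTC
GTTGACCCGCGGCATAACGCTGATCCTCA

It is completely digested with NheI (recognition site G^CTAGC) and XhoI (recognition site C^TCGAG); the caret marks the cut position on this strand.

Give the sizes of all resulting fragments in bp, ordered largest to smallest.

120, 60, 43, 41, 15 bp

NheI sites (GCTAGC) start at positions 58, 118.
NheI cuts after the first base of each site, so after positions 58, 118.
XhoI sites (CTCGAG) start at positions 43, 159.
XhoI cuts after the first base of each site, so after positions 43, 159.
Combined cut positions: 43, 58, 118, 159.
Linear molecule, 4 cuts → 5 fragments:
  1–43 → 43 bp
  44–58 → 15 bp
  59–118 → 60 bp
  119–159 → 41 bp
  160–279 → 120 bp
Sorted largest to smallest: 120, 60, 43, 41, 15 bp.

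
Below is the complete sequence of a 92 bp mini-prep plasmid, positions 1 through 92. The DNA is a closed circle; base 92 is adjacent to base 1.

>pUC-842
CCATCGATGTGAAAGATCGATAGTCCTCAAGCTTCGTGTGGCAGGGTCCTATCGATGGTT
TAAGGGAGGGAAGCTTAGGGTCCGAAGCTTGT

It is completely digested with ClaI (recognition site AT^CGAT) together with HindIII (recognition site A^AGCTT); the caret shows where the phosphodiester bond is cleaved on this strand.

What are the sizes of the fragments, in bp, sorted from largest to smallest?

ClaI sites (ATCGAT) start at positions 3, 16, 51.
ClaI cuts after base 2 of each site, so after positions 4, 17, 52.
HindIII sites (AAGCTT) start at positions 29, 71, 85.
HindIII cuts after the first base of each site, so after positions 29, 71, 85.
Combined cut positions: 4, 17, 29, 52, 71, 85.
Circular molecule, 6 cuts → 6 fragments:
  5–17 → 13 bp
  18–29 → 12 bp
  30–52 → 23 bp
  53–71 → 19 bp
  72–85 → 14 bp
  86–92 then 1–4 → 7 + 4 = 11 bp
Sorted largest to smallest: 23, 19, 14, 13, 12, 11 bp.

23, 19, 14, 13, 12, 11 bp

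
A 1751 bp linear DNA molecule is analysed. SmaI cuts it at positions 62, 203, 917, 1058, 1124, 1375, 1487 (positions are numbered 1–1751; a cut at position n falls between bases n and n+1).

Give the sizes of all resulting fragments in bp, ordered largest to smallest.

Linear molecule, 7 cuts → 8 fragments:
  62 − 0 = 62 bp
  203 − 62 = 141 bp
  917 − 203 = 714 bp
  1058 − 917 = 141 bp
  1124 − 1058 = 66 bp
  1375 − 1124 = 251 bp
  1487 − 1375 = 112 bp
  1751 − 1487 = 264 bp
Sorted largest to smallest: 714, 264, 251, 141, 141, 112, 66, 62 bp.

714, 264, 251, 141, 141, 112, 66, 62 bp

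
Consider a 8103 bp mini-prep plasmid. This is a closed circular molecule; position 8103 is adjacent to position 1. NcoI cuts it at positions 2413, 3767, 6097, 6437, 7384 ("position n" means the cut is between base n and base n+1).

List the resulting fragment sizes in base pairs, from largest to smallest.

Circular molecule, 5 cuts → 5 fragments:
  3767 − 2413 = 1354 bp
  6097 − 3767 = 2330 bp
  6437 − 6097 = 340 bp
  7384 − 6437 = 947 bp
  wrap: 8103 − 7384 + 2413 = 3132 bp
Sorted largest to smallest: 3132, 2330, 1354, 947, 340 bp.

3132, 2330, 1354, 947, 340 bp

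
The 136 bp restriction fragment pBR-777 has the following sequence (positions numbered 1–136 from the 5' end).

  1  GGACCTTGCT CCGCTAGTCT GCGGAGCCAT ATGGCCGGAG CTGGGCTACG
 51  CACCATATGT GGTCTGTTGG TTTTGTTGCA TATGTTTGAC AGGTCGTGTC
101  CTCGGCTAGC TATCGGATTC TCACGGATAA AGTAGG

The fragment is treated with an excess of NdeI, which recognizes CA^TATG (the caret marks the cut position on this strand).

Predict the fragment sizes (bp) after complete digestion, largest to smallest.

NdeI sites (CATATG) start at positions 28, 54, 79.
NdeI cuts after base 2 of each site, so after positions 29, 55, 80.
Linear molecule, 3 cuts → 4 fragments:
  1–29 → 29 bp
  30–55 → 26 bp
  56–80 → 25 bp
  81–136 → 56 bp
Sorted largest to smallest: 56, 29, 26, 25 bp.

56, 29, 26, 25 bp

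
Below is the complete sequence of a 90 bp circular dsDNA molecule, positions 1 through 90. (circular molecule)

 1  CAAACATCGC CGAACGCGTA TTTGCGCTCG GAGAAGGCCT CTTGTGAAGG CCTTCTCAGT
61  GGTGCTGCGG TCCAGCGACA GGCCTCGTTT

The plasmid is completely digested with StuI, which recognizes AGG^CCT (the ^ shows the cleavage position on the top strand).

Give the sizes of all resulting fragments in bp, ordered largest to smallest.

StuI sites (AGGCCT) start at positions 35, 48, 80.
StuI cuts after base 3 of each site, so after positions 37, 50, 82.
Circular molecule, 3 cuts → 3 fragments:
  38–50 → 13 bp
  51–82 → 32 bp
  83–90 then 1–37 → 8 + 37 = 45 bp
Sorted largest to smallest: 45, 32, 13 bp.

45, 32, 13 bp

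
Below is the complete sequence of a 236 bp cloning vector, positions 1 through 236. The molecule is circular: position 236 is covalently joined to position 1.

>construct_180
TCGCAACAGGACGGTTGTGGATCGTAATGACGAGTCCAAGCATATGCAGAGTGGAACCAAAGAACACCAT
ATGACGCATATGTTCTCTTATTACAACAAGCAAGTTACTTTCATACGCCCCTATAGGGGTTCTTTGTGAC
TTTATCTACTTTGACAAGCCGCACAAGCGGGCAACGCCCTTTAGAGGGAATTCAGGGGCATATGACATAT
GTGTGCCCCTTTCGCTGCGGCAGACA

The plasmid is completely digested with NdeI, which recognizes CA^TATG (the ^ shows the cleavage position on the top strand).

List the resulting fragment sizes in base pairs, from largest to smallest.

122, 71, 27, 9, 7 bp

NdeI sites (CATATG) start at positions 41, 68, 77, 199, 206.
NdeI cuts after base 2 of each site, so after positions 42, 69, 78, 200, 207.
Circular molecule, 5 cuts → 5 fragments:
  43–69 → 27 bp
  70–78 → 9 bp
  79–200 → 122 bp
  201–207 → 7 bp
  208–236 then 1–42 → 29 + 42 = 71 bp
Sorted largest to smallest: 122, 71, 27, 9, 7 bp.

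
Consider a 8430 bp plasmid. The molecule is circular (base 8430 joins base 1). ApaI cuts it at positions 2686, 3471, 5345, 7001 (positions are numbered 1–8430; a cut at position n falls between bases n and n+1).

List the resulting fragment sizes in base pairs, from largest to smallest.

Circular molecule, 4 cuts → 4 fragments:
  3471 − 2686 = 785 bp
  5345 − 3471 = 1874 bp
  7001 − 5345 = 1656 bp
  wrap: 8430 − 7001 + 2686 = 4115 bp
Sorted largest to smallest: 4115, 1874, 1656, 785 bp.

4115, 1874, 1656, 785 bp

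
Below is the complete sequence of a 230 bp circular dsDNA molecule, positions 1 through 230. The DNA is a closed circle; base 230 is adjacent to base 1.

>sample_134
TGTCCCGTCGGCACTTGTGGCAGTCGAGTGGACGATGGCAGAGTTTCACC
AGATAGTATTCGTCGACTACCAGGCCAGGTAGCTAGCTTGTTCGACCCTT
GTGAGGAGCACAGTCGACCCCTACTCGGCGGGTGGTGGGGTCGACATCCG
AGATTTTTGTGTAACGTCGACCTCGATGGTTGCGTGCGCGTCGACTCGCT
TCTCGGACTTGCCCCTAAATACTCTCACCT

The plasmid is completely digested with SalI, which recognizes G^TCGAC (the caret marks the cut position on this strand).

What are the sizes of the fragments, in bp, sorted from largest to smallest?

SalI sites (GTCGAC) start at positions 62, 113, 140, 166, 190.
SalI cuts after the first base of each site, so after positions 62, 113, 140, 166, 190.
Circular molecule, 5 cuts → 5 fragments:
  63–113 → 51 bp
  114–140 → 27 bp
  141–166 → 26 bp
  167–190 → 24 bp
  191–230 then 1–62 → 40 + 62 = 102 bp
Sorted largest to smallest: 102, 51, 27, 26, 24 bp.

102, 51, 27, 26, 24 bp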